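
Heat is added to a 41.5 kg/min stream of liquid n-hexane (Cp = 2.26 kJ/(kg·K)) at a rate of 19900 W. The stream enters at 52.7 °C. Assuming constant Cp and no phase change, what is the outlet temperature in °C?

Q = 19900 W = 1194 kJ/min
ΔT = Q/(ṁ·Cp) = 1194/(41.5×2.26) = 12.731 K
T_out = 52.7 + 12.731 = 65.431 °C

T_out = 65.4 °C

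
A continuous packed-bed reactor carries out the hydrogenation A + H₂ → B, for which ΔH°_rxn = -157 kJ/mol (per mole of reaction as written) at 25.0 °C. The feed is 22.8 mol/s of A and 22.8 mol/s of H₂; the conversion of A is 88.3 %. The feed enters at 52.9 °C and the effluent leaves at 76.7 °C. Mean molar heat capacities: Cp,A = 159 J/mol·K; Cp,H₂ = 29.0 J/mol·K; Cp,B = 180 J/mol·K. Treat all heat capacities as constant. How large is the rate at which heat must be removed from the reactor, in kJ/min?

Extent of reaction ξ = 0.883 × 22.8 = 20.132 mol/s
Reaction term: ξ·ΔH°_rxn = 20.132 × -157 = -3160.8 kJ/s
Sensible, feed 52.9→25 °C: -119.59 kJ/s
Outlet flows (mol/s): A 2.6676, H₂ 2.6676, B 20.132
Sensible, products 25→76.7 °C: 213.28 kJ/s
Q = ΔH = -3067.1 kJ/s = -3067.1 kW
Heat removed = 184030 kJ/min

Q_out = 184000 kJ/min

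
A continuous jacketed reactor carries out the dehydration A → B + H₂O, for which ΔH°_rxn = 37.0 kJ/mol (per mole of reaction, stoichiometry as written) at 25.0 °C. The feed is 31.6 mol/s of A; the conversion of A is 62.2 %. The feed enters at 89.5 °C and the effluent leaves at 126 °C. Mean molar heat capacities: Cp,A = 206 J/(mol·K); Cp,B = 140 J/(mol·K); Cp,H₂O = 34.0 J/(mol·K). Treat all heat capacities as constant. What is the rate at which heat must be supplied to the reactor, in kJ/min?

Q_in = 54100 kJ/min

Extent of reaction ξ = 0.622 × 31.6 = 19.655 mol/s
Reaction term: ξ·ΔH°_rxn = 19.655 × 37.0 = 727.24 kJ/s
Sensible, feed 89.5→25 °C: -419.87 kJ/s
Outlet flows (mol/s): A 11.945, B 19.655, H₂O 19.655
Sensible, products 25→126 °C: 593.94 kJ/s
Q = ΔH = 901.32 kJ/s = 901.32 kW
Heat supplied = 54079 kJ/min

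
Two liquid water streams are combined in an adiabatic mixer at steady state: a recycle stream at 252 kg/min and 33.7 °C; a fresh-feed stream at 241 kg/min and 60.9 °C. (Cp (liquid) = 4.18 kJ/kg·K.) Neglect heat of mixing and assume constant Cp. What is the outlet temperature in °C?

T_out = 47.0 °C

No heat crosses the boundary, so H_out = H_in.
Σ ṁᵢCp,ᵢTᵢ = 252×4.18×33.7 + 241×4.18×60.9 = 96848
Σ ṁᵢCp,ᵢ = 252×4.18 + 241×4.18 = 2060.7
T_out = 96848 / 2060.7 = 46.997 °C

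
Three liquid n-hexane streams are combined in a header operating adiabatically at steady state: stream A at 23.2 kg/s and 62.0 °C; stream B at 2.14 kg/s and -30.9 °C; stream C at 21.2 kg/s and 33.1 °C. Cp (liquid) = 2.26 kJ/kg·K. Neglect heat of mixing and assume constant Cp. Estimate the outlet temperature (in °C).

T_out = 44.6 °C

No heat crosses the boundary, so H_out = H_in.
T_out = Σ ṁᵢCp,ᵢTᵢ / Σ ṁᵢCp,ᵢ
      = 4687.2 / 105.18 = 44.564 °C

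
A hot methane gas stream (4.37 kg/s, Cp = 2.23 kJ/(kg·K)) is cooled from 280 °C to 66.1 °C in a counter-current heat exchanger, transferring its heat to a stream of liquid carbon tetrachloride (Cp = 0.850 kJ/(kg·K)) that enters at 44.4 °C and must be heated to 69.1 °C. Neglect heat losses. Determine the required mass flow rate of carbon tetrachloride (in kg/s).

Heat released by hot stream: Q = 4.37 × 2.23 × (280 − 66.1) = 2084.5 kJ/s
Energy balance on cold side (adiabatic exchanger): Q = ṁ_c·Cp_c·(T_c,out − T_c,in)
ṁ_c = 2084.5 / [0.850 × (69.1 − 44.4)] = 99.284 kg/s

ṁ_c = 99.3 kg/s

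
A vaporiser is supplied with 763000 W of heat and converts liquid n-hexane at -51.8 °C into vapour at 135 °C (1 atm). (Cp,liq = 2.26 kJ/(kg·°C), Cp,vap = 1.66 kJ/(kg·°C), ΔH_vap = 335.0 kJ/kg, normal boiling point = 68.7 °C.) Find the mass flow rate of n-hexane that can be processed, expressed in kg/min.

Δh = 2.26×(68.7−-51.8) + 335.0 + 1.66×(135−68.7) = 717.39 kJ/kg
Q = 763000 W = 763 kJ/s = 45780 kJ/min
ṁ = Q/Δh = 45780 / 717.39 = 63.815 kg/min

ṁ = 63.8 kg/min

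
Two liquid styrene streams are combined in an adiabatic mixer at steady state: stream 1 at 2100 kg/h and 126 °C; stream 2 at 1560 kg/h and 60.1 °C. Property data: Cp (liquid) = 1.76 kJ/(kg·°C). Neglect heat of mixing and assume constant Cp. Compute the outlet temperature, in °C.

T_out = 97.9 °C

Energy balance with Q = 0: Σ ṁᵢCp,ᵢ(T_out − Tᵢ) = 0
Σ ṁᵢCp,ᵢTᵢ = 2100×1.76×126 + 1560×1.76×60.1 = 630710
Σ ṁᵢCp,ᵢ = 2100×1.76 + 1560×1.76 = 6441.6
T_out = 630710 / 6441.6 = 97.911 °C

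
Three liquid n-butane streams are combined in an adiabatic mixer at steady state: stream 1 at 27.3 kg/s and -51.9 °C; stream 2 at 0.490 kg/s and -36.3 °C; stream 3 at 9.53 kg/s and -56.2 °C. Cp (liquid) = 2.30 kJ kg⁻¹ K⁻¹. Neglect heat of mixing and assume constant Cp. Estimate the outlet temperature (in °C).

Energy balance with Q = 0: Σ ṁᵢCp,ᵢ(T_out − Tᵢ) = 0
T_out = Σ ṁᵢCp,ᵢTᵢ / Σ ṁᵢCp,ᵢ
      = -4531.6 / 85.836 = -52.793 °C

T_out = -52.8 °C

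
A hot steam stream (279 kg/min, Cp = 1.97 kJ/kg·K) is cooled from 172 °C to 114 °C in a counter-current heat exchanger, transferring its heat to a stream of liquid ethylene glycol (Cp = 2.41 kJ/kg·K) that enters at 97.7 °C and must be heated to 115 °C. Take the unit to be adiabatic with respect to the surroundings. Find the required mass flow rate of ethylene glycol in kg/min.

ṁ_c = 765 kg/min

Heat released by hot stream: Q = 279 × 1.97 × (172 − 114) = 31879 kJ/min
Energy balance on cold side (adiabatic exchanger): Q = ṁ_c·Cp_c·(T_c,out − T_c,in)
ṁ_c = 31879 / [2.41 × (115 − 97.7)] = 764.6 kg/min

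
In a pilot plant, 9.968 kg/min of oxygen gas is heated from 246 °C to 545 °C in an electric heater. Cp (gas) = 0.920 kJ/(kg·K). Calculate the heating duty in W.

Q = 45700 W

Q = ṁ·Cp·ΔT = 9.968 × 0.920 × (545 − 246) = 2742 kJ/min
Converting: 2742 / 60 s = 45.7 kW
Heating duty = 45700 W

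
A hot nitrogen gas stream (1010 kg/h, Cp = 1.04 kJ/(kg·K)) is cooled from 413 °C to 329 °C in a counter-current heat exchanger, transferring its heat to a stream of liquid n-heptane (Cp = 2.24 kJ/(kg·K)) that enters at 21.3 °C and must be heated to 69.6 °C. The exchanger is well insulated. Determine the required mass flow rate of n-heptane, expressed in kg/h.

Heat released by hot stream: Q = 1010 × 1.04 × (413 − 329) = 88234 kJ/h
Energy balance on cold side (adiabatic exchanger): Q = ṁ_c·Cp_c·(T_c,out − T_c,in)
ṁ_c = 88234 / [2.24 × (69.6 − 21.3)] = 815.53 kg/h

ṁ_c = 816 kg/h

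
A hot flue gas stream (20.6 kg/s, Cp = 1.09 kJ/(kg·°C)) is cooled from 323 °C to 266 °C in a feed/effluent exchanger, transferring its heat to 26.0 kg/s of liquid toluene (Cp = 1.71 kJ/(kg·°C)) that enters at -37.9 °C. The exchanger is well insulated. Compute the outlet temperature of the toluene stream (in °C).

T_c,out = -9.11 °C

Heat released by hot stream: Q = 20.6 × 1.09 × (323 − 266) = 1279.9 kJ/s
Energy balance on cold side (adiabatic exchanger): Q = ṁ_c·Cp_c·(T_c,out − T_c,in)
T_c,out = -37.9 + 1279.9/(26.0 × 1.71) = -9.1128 °C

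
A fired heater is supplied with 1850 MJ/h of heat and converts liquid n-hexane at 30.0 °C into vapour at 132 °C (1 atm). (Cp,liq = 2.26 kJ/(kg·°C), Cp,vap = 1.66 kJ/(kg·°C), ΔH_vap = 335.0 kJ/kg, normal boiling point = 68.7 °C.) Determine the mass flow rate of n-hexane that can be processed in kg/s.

ṁ = 0.974 kg/s

Δh = 2.26×(68.7−30.0) + 335.0 + 1.66×(132−68.7) = 527.54 kJ/kg
Q = 1850 MJ/h = 513.89 kJ/s = 513.89 kJ/s
ṁ = Q/Δh = 513.89 / 527.54 = 0.97412 kg/s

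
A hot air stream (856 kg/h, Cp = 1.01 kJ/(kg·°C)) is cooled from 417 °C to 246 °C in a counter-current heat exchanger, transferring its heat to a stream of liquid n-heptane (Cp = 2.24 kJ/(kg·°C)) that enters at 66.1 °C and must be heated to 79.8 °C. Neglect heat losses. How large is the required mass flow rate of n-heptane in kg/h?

Heat released by hot stream: Q = 856 × 1.01 × (417 − 246) = 147840 kJ/h
Energy balance on cold side (adiabatic exchanger): Q = ṁ_c·Cp_c·(T_c,out − T_c,in)
ṁ_c = 147840 / [2.24 × (79.8 − 66.1)] = 4817.5 kg/h

ṁ_c = 4820 kg/h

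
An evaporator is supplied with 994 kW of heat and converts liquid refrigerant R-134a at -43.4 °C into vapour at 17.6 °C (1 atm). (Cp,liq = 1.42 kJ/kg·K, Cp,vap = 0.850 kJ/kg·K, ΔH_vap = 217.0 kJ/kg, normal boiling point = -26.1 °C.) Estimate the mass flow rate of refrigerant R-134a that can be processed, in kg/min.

Δh = 1.42×(-26.1−-43.4) + 217.0 + 0.850×(17.6−-26.1) = 278.71 kJ/kg
Q = 994 kW = 994 kJ/s = 59640 kJ/min
ṁ = Q/Δh = 59640 / 278.71 = 213.99 kg/min

ṁ = 214 kg/min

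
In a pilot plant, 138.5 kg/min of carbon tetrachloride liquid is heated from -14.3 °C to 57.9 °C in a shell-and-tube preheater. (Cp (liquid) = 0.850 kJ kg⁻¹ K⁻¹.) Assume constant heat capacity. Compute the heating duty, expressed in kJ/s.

Q = ṁ·Cp·ΔT = 138.5 × 0.850 × (57.9 − -14.3) = 8499.7 kJ/min
Converting: 8499.7 / 60 s = 141.66 kW

Q = 142 kJ/s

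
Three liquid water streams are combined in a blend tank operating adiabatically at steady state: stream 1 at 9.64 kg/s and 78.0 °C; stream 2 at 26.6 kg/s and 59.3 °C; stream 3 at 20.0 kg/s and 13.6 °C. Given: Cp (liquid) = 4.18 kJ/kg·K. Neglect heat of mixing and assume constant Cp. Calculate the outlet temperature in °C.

T_out = 46.3 °C

Energy balance with Q = 0: Σ ṁᵢCp,ᵢ(T_out − Tᵢ) = 0
Σ ṁᵢCp,ᵢTᵢ = 9.64×4.18×78.0 + 26.6×4.18×59.3 + 20.0×4.18×13.6 = 10873
Σ ṁᵢCp,ᵢ = 9.64×4.18 + 26.6×4.18 + 20.0×4.18 = 235.08
T_out = 10873 / 235.08 = 46.254 °C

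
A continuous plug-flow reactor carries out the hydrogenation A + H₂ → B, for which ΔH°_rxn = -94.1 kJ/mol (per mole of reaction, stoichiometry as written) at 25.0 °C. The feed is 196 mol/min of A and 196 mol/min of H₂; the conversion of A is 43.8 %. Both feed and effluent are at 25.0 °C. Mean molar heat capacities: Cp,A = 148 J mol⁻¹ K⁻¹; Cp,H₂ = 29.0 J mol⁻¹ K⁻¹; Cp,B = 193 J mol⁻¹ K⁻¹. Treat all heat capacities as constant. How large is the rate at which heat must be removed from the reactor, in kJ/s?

Q_out = 135 kJ/s

Extent of reaction ξ = 0.438 × 196 = 85.848 mol/min
Reaction term: ξ·ΔH°_rxn = 85.848 × -94.1 = -8078.3 kJ/min
Q = ΔH = -8078.3 kJ/min = -134.64 kW
Heat removed = 134.64 kJ/s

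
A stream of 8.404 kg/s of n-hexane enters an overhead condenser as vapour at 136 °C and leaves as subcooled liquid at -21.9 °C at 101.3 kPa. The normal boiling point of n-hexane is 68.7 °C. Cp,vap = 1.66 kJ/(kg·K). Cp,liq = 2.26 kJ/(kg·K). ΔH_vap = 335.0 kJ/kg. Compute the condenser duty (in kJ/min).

Q_c = 328000 kJ/min

vapour 136→68.7 °C: -111.72 kJ/kg
condensation at 68.7 °C: -335 kJ/kg
liquid 68.7→-21.9 °C: -204.76 kJ/kg
Δh = -111.72 + -335 + -204.76 = -651.47 kJ/kg
Q = ṁ·Δh = 8.404 kg/s × -651.47 kJ/kg = -5475 kJ/s
|Q| = 5475 kW = 328500 kJ/min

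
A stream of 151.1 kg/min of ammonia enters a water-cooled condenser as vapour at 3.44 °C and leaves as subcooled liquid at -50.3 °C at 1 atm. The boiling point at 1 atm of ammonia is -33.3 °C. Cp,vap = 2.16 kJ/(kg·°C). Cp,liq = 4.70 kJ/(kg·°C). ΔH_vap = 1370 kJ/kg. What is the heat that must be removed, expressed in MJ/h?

Q_c = 13900 MJ/h

vapour 3.44→-33.3 °C: -79.358 kJ/kg
condensation at -33.3 °C: -1370 kJ/kg
liquid -33.3→-50.3 °C: -79.9 kJ/kg
Δh = -79.358 + -1370 + -79.9 = -1529.3 kJ/kg
Q = ṁ·Δh = 151.1 kg/min × -1529.3 kJ/kg = -231070 kJ/min
|Q| = 3851.2 kW = 13864 MJ/h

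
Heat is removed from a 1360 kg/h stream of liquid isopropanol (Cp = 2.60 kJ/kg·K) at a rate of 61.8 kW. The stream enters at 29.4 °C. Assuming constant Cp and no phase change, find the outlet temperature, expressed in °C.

T_out = -33.5 °C

Q = 61.8 kW = 222480 kJ/h
ΔT = Q/(ṁ·Cp) = 222480/(1360×2.60) = 62.919 K
T_out = 29.4 − 62.919 = -33.519 °C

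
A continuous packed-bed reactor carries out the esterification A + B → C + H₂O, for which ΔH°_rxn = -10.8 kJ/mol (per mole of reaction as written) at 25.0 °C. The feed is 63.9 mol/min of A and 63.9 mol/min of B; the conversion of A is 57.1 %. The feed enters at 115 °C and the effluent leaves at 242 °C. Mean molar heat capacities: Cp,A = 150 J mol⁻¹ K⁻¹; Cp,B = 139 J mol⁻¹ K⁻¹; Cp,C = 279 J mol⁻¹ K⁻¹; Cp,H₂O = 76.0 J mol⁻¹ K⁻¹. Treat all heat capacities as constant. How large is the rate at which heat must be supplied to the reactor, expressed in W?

Q_in = 41200 W

Extent of reaction ξ = 0.571 × 63.9 = 36.487 mol/min
Reaction term: ξ·ΔH°_rxn = 36.487 × -10.8 = -394.06 kJ/min
Sensible, feed 115→25 °C: -1662 kJ/min
Outlet flows (mol/min): A 27.413, B 27.413, C 36.487, H₂O 36.487
Sensible, products 25→242 °C: 4529.9 kJ/min
Q = ΔH = 2473.8 kJ/min = 41.23 kW
Heat supplied = 41230 W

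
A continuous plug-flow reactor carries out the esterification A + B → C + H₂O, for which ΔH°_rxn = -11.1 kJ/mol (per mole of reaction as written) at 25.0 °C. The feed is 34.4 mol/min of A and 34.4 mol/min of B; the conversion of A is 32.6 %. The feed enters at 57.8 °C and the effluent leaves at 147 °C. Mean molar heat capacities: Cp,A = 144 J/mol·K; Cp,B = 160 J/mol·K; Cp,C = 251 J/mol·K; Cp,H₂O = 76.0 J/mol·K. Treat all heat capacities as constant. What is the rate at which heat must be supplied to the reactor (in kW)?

Extent of reaction ξ = 0.326 × 34.4 = 11.214 mol/min
Reaction term: ξ·ΔH°_rxn = 11.214 × -11.1 = -124.48 kJ/min
Sensible, feed 57.8→25 °C: -343.01 kJ/min
Outlet flows (mol/min): A 23.186, B 23.186, C 11.214, H₂O 11.214
Sensible, products 25→147 °C: 1307.3 kJ/min
Q = ΔH = 839.81 kJ/min = 13.997 kW
Heat supplied = 13.997 kW

Q_in = 14.0 kW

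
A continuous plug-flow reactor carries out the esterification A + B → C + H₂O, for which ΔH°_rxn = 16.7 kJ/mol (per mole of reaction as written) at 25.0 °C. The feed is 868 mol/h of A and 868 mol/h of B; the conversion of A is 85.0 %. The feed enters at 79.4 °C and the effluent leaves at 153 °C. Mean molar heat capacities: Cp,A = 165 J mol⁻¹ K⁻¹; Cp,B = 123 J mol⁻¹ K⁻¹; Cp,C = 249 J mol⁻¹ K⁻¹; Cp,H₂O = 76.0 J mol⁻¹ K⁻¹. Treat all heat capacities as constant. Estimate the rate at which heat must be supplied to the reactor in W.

Extent of reaction ξ = 0.850 × 868 = 737.8 mol/h
Reaction term: ξ·ΔH°_rxn = 737.8 × 16.7 = 12321 kJ/h
Sensible, feed 79.4→25 °C: -13599 kJ/h
Outlet flows (mol/h): A 130.2, B 130.2, C 737.8, H₂O 737.8
Sensible, products 25→153 °C: 35492 kJ/h
Q = ΔH = 34214 kJ/h = 9.504 kW
Heat supplied = 9504 W

Q_in = 9500 W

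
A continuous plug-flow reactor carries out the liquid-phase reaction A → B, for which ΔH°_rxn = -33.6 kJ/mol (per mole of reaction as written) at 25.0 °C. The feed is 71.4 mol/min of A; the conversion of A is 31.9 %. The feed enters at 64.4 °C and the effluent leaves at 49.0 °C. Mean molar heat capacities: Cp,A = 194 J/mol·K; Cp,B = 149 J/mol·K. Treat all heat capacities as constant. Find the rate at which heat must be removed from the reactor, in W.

Extent of reaction ξ = 0.319 × 71.4 = 22.777 mol/min
Reaction term: ξ·ΔH°_rxn = 22.777 × -33.6 = -765.29 kJ/min
Sensible, feed 64.4→25 °C: -545.75 kJ/min
Outlet flows (mol/min): A 48.623, B 22.777
Sensible, products 25→49.0 °C: 307.84 kJ/min
Q = ΔH = -1003.2 kJ/min = -16.72 kW
Heat removed = 16720 W

Q_out = 16700 W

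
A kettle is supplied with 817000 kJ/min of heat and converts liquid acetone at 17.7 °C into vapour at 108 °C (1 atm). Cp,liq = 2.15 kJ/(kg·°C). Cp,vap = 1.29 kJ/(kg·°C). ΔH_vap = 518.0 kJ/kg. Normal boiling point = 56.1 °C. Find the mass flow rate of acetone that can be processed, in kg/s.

Δh = 2.15×(56.1−17.7) + 518.0 + 1.29×(108−56.1) = 667.51 kJ/kg
Q = 817000 kJ/min = 13617 kJ/s = 13617 kJ/s
ṁ = Q/Δh = 13617 / 667.51 = 20.399 kg/s

ṁ = 20.4 kg/s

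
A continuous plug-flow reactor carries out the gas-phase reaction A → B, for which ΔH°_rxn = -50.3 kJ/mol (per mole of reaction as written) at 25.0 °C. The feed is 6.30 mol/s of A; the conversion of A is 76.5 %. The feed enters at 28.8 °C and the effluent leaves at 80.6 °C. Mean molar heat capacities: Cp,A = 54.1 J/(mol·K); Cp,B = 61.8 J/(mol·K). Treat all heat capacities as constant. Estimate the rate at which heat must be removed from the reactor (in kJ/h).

Extent of reaction ξ = 0.765 × 6.30 = 4.8195 mol/s
Reaction term: ξ·ΔH°_rxn = 4.8195 × -50.3 = -242.42 kJ/s
Sensible, feed 28.8→25 °C: -1.2952 kJ/s
Outlet flows (mol/s): A 1.4805, B 4.8195
Sensible, products 25→80.6 °C: 21.013 kJ/s
Q = ΔH = -222.7 kJ/s = -222.7 kW
Heat removed = 801730 kJ/h

Q_out = 802000 kJ/h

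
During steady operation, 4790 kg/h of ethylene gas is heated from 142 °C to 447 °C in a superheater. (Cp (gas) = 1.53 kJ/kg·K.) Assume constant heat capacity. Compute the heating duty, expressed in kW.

Q = ṁ·Cp·ΔT = 4790 × 1.53 × (447 − 142) = 2.2353e+06 kJ/h
Converting: 2.2353e+06 / 3600 s = 620.9 kW

Q = 621 kW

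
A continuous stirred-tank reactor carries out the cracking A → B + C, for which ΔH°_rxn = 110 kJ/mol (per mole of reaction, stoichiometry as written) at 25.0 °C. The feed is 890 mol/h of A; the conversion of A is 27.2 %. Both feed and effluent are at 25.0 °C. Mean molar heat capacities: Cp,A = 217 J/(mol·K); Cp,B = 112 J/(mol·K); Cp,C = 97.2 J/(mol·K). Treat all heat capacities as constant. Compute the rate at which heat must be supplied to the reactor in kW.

Q_in = 7.40 kW

Extent of reaction ξ = 0.272 × 890 = 242.08 mol/h
Reaction term: ξ·ΔH°_rxn = 242.08 × 110 = 26629 kJ/h
Q = ΔH = 26629 kJ/h = 7.3969 kW
Heat supplied = 7.3969 kW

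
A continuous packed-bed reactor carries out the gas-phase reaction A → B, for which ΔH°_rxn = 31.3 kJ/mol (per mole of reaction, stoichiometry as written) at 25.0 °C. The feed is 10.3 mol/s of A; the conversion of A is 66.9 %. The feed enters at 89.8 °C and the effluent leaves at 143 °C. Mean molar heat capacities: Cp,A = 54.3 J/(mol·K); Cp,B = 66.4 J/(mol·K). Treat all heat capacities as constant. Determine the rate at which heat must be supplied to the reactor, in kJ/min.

Q_in = 15300 kJ/min

Extent of reaction ξ = 0.669 × 10.3 = 6.8907 mol/s
Reaction term: ξ·ΔH°_rxn = 6.8907 × 31.3 = 215.68 kJ/s
Sensible, feed 89.8→25 °C: -36.242 kJ/s
Outlet flows (mol/s): A 3.4093, B 6.8907
Sensible, products 25→143 °C: 75.835 kJ/s
Q = ΔH = 255.27 kJ/s = 255.27 kW
Heat supplied = 15316 kJ/min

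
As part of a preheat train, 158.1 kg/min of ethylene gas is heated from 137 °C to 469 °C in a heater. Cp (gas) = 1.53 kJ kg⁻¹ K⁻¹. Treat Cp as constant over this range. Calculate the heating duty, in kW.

Q = ṁ·Cp·ΔT = 158.1 × 1.53 × (469 − 137) = 80308 kJ/min
Converting: 80308 / 60 s = 1338.5 kW

Q = 1340 kW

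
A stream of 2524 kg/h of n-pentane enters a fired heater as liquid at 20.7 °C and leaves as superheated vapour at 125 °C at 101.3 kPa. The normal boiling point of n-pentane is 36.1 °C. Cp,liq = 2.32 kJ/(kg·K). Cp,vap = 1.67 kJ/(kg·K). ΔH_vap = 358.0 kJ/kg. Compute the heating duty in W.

Q = 380000 W

liquid 20.7→36.1 °C: 35.728 kJ/kg
vaporisation at 36.1 °C: 358 kJ/kg
vapour 36.1→125 °C: 148.46 kJ/kg
Δh = 35.728 + 358 + 148.46 = 542.19 kJ/kg
Q = ṁ·Δh = 2524 kg/h × 542.19 kJ/kg = 1.3685e+06 kJ/h
|Q| = 380.14 kW = 380140 W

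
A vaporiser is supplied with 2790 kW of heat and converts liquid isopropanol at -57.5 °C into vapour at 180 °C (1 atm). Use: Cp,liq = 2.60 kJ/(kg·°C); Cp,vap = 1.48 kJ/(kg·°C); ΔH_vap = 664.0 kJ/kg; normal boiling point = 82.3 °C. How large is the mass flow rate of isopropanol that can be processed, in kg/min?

Δh = 2.60×(82.3−-57.5) + 664.0 + 1.48×(180−82.3) = 1172.1 kJ/kg
Q = 2790 kW = 2790 kJ/s = 167400 kJ/min
ṁ = Q/Δh = 167400 / 1172.1 = 142.82 kg/min

ṁ = 143 kg/min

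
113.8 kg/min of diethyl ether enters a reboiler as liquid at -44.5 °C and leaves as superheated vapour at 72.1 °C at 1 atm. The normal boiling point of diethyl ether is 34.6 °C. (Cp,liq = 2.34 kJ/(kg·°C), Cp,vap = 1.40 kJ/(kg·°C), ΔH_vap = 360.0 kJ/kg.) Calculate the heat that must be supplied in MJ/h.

Q = 4080 MJ/h

liquid -44.5→34.6 °C: 185.09 kJ/kg
vaporisation at 34.6 °C: 360 kJ/kg
vapour 34.6→72.1 °C: 52.5 kJ/kg
Δh = 185.09 + 360 + 52.5 = 597.59 kJ/kg
Q = ṁ·Δh = 113.8 kg/min × 597.59 kJ/kg = 68006 kJ/min
|Q| = 1133.4 kW = 4080.4 MJ/h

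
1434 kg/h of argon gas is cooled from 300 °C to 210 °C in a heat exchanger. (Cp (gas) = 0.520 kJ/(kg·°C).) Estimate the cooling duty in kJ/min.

Q = ṁ·Cp·ΔT = 1434 × 0.520 × (210 − 300) = -67111 kJ/h
Converting: 67111 / 3600 s = 18.642 kW
Cooling duty = 1118.5 kJ/min

Q_c = 1120 kJ/min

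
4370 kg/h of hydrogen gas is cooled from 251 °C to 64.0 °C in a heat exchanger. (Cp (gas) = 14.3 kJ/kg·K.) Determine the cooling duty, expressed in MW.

Q = ṁ·Cp·ΔT = 4370 × 14.3 × (64.0 − 251) = -1.1686e+07 kJ/h
Converting: 1.1686e+07 / 3600 s = 3246.1 kW
Cooling duty = 3.2461 MW

Q_c = 3.25 MW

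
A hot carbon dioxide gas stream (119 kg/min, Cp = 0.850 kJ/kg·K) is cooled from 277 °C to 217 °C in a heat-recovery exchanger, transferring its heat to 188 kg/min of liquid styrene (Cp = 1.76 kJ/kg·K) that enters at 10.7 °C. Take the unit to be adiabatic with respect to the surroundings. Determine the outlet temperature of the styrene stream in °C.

T_c,out = 29.0 °C

Heat released by hot stream: Q = 119 × 0.850 × (277 − 217) = 6069 kJ/min
Energy balance on cold side (adiabatic exchanger): Q = ṁ_c·Cp_c·(T_c,out − T_c,in)
T_c,out = 10.7 + 6069/(188 × 1.76) = 29.042 °C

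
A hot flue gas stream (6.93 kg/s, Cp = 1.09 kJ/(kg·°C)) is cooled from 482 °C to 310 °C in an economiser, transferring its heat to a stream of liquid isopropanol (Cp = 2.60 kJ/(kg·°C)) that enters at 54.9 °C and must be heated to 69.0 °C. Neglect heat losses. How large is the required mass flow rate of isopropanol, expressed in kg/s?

ṁ_c = 35.4 kg/s

Heat released by hot stream: Q = 6.93 × 1.09 × (482 − 310) = 1299.2 kJ/s
Energy balance on cold side (adiabatic exchanger): Q = ṁ_c·Cp_c·(T_c,out − T_c,in)
ṁ_c = 1299.2 / [2.60 × (69.0 − 54.9)] = 35.44 kg/s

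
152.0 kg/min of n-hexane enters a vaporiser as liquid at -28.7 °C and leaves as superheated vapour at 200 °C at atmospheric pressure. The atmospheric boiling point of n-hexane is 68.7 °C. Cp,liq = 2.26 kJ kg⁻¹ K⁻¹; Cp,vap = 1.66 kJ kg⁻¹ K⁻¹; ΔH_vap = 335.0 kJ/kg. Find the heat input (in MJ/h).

liquid -28.7→68.7 °C: 220.12 kJ/kg
vaporisation at 68.7 °C: 335 kJ/kg
vapour 68.7→200 °C: 217.96 kJ/kg
Δh = 220.12 + 335 + 217.96 = 773.08 kJ/kg
Q = ṁ·Δh = 152.0 kg/min × 773.08 kJ/kg = 117510 kJ/min
|Q| = 1958.5 kW = 7050.5 MJ/h

Q = 7050 MJ/h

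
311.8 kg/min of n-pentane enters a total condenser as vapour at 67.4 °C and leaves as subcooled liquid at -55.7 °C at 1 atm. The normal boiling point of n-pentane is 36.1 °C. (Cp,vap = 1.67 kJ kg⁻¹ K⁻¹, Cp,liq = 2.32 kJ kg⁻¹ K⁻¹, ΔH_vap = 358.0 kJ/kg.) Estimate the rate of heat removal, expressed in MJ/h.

vapour 67.4→36.1 °C: -52.271 kJ/kg
condensation at 36.1 °C: -358 kJ/kg
liquid 36.1→-55.7 °C: -212.98 kJ/kg
Δh = -52.271 + -358 + -212.98 = -623.25 kJ/kg
Q = ṁ·Δh = 311.8 kg/min × -623.25 kJ/kg = -194330 kJ/min
|Q| = 3238.8 kW = 11660 MJ/h

Q_c = 11700 MJ/h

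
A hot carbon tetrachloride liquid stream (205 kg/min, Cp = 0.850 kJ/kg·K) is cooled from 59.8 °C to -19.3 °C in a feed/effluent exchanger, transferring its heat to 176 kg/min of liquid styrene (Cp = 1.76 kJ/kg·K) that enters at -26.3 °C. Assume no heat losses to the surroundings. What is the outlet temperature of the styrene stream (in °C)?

T_c,out = 18.2 °C

Heat released by hot stream: Q = 205 × 0.850 × (59.8 − -19.3) = 13783 kJ/min
Energy balance on cold side (adiabatic exchanger): Q = ṁ_c·Cp_c·(T_c,out − T_c,in)
T_c,out = -26.3 + 13783/(176 × 1.76) = 18.196 °C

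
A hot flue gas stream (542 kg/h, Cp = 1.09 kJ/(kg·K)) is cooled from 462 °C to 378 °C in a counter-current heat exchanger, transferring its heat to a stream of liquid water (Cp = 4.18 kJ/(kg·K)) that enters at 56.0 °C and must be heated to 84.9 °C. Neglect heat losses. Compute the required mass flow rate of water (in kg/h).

Heat released by hot stream: Q = 542 × 1.09 × (462 − 378) = 49626 kJ/h
Energy balance on cold side (adiabatic exchanger): Q = ṁ_c·Cp_c·(T_c,out − T_c,in)
ṁ_c = 49626 / [4.18 × (84.9 − 56.0)] = 410.8 kg/h

ṁ_c = 411 kg/h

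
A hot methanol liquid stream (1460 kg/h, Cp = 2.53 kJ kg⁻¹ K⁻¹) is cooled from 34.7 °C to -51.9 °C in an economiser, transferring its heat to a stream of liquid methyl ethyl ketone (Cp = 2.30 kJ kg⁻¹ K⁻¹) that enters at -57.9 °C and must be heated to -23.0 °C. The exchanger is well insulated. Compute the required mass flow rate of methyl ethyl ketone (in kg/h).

ṁ_c = 3990 kg/h

Heat released by hot stream: Q = 1460 × 2.53 × (34.7 − -51.9) = 319880 kJ/h
Energy balance on cold side (adiabatic exchanger): Q = ṁ_c·Cp_c·(T_c,out − T_c,in)
ṁ_c = 319880 / [2.30 × (-23.0 − -57.9)] = 3985.1 kg/h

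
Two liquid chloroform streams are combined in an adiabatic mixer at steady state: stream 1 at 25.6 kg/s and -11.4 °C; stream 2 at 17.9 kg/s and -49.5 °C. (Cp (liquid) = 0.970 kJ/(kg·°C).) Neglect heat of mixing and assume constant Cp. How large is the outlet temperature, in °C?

Adiabatic, steady state ⇒ Σ ṁᵢCp,ᵢ(T_out − Tᵢ) = 0
T_out = Σ ṁᵢCp,ᵢTᵢ / Σ ṁᵢCp,ᵢ
      = -1142.6 / 42.195 = -27.078 °C

T_out = -27.1 °C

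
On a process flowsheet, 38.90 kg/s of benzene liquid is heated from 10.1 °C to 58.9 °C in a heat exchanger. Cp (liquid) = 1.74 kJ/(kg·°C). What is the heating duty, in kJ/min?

Q = 198000 kJ/min

Q = ṁ·Cp·ΔT = 38.90 × 1.74 × (58.9 − 10.1) = 3303.1 kJ/s
Heating duty = 198180 kJ/min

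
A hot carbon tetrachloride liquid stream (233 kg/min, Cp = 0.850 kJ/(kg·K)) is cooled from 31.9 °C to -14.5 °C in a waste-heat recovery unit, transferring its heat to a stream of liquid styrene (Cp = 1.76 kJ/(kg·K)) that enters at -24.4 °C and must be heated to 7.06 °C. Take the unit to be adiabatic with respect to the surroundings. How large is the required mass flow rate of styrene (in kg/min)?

ṁ_c = 166 kg/min

Heat released by hot stream: Q = 233 × 0.850 × (31.9 − -14.5) = 9189.5 kJ/min
Energy balance on cold side (adiabatic exchanger): Q = ṁ_c·Cp_c·(T_c,out − T_c,in)
ṁ_c = 9189.5 / [1.76 × (7.06 − -24.4)] = 165.97 kg/min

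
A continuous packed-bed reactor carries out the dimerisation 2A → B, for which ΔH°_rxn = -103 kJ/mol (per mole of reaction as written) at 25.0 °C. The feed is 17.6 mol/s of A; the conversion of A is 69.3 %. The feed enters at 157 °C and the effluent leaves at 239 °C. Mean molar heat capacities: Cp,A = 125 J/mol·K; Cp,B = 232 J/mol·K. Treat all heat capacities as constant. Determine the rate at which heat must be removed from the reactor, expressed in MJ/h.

Extent of reaction ξ = 0.693 × 17.6 / 2 = 6.0984 mol/s
Reaction term: ξ·ΔH°_rxn = 6.0984 × -103 = -628.14 kJ/s
Sensible, feed 157→25 °C: -290.4 kJ/s
Outlet flows (mol/s): A 5.4032, B 6.0984
Sensible, products 25→239 °C: 447.31 kJ/s
Q = ΔH = -471.23 kJ/s = -471.23 kW
Heat removed = 1696.4 MJ/h

Q_out = 1700 MJ/h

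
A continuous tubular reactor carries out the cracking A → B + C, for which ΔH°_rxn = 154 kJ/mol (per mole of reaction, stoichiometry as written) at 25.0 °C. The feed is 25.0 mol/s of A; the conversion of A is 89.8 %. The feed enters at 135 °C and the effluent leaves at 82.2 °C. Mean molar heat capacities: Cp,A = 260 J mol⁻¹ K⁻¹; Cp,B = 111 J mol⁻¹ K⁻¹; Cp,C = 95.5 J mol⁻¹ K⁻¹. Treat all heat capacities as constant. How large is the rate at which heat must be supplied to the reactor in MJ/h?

Q_in = 11000 MJ/h

Extent of reaction ξ = 0.898 × 25.0 = 22.45 mol/s
Reaction term: ξ·ΔH°_rxn = 22.45 × 154 = 3457.3 kJ/s
Sensible, feed 135→25 °C: -715 kJ/s
Outlet flows (mol/s): A 2.55, B 22.45, C 22.45
Sensible, products 25→82.2 °C: 303.1 kJ/s
Q = ΔH = 3045.4 kJ/s = 3045.4 kW
Heat supplied = 10963 MJ/h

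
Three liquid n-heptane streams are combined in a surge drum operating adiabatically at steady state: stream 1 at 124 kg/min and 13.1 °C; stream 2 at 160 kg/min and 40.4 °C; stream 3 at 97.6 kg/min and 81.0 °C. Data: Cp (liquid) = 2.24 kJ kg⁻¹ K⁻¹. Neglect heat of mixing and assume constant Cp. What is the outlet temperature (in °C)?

Adiabatic, steady state ⇒ Σ ṁᵢCp,ᵢ(T_out − Tᵢ) = 0
T_out = Σ ṁᵢCp,ᵢTᵢ / Σ ṁᵢCp,ᵢ
      = 35827 / 854.78 = 41.913 °C

T_out = 41.9 °C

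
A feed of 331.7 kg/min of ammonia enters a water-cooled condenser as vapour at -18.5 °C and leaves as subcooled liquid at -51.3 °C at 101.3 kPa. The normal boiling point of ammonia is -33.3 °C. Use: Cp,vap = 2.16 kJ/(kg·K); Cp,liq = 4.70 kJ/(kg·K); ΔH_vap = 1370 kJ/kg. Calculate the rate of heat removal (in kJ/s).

Q_c = 8220 kJ/s

vapour -18.5→-33.3 °C: -31.968 kJ/kg
condensation at -33.3 °C: -1370 kJ/kg
liquid -33.3→-51.3 °C: -84.6 kJ/kg
Δh = -31.968 + -1370 + -84.6 = -1486.6 kJ/kg
Q = ṁ·Δh = 331.7 kg/min × -1486.6 kJ/kg = -493090 kJ/min
|Q| = 8218.2 kW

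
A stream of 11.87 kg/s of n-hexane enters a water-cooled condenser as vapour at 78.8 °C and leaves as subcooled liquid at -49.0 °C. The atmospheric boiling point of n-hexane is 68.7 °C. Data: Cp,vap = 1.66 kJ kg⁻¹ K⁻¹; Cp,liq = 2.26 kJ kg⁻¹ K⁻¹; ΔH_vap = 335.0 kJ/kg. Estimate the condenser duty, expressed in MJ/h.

Q_c = 26400 MJ/h

vapour 78.8→68.7 °C: -16.766 kJ/kg
condensation at 68.7 °C: -335 kJ/kg
liquid 68.7→-49.0 °C: -266 kJ/kg
Δh = -16.766 + -335 + -266 = -617.77 kJ/kg
Q = ṁ·Δh = 11.87 kg/s × -617.77 kJ/kg = -7332.9 kJ/s
|Q| = 7332.9 kW = 26398 MJ/h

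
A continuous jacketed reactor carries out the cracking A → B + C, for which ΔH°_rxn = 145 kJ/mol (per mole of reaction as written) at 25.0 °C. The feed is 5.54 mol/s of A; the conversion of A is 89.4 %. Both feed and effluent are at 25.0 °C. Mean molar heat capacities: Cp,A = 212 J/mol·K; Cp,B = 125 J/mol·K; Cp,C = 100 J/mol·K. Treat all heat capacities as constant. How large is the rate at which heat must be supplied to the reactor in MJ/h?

Extent of reaction ξ = 0.894 × 5.54 = 4.9528 mol/s
Reaction term: ξ·ΔH°_rxn = 4.9528 × 145 = 718.15 kJ/s
Q = ΔH = 718.15 kJ/s = 718.15 kW
Heat supplied = 2585.3 MJ/h

Q_in = 2590 MJ/h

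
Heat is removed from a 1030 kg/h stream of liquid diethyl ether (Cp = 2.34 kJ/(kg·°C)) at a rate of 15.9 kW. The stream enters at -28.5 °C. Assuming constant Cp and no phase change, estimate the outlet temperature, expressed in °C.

Q = 15.9 kW = 57240 kJ/h
ΔT = Q/(ṁ·Cp) = 57240/(1030×2.34) = 23.749 K
T_out = -28.5 − 23.749 = -52.249 °C

T_out = -52.2 °C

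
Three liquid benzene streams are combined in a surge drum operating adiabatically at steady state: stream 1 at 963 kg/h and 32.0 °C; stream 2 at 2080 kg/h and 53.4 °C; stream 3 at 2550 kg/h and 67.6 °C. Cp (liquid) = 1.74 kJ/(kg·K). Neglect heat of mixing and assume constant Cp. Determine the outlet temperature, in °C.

T_out = 56.2 °C

No heat crosses the boundary, so H_out = H_in.
T_out = Σ ṁᵢCp,ᵢTᵢ / Σ ṁᵢCp,ᵢ
      = 546830 / 9731.8 = 56.19 °C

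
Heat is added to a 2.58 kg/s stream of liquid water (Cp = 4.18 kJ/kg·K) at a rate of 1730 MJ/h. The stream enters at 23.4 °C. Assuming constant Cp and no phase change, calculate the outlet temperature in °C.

T_out = 68.0 °C

Q = 1730 MJ/h = 480.56 kJ/s
ΔT = Q/(ṁ·Cp) = 480.56/(2.58×4.18) = 44.56 K
T_out = 23.4 + 44.56 = 67.96 °C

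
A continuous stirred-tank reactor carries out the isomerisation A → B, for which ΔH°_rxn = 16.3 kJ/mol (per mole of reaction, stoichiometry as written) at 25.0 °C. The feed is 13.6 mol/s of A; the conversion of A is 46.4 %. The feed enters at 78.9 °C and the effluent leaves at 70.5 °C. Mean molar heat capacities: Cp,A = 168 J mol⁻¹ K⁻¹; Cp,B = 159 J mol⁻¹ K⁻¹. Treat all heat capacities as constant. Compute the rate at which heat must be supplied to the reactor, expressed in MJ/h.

Extent of reaction ξ = 0.464 × 13.6 = 6.3104 mol/s
Reaction term: ξ·ΔH°_rxn = 6.3104 × 16.3 = 102.86 kJ/s
Sensible, feed 78.9→25 °C: -123.15 kJ/s
Outlet flows (mol/s): A 7.2896, B 6.3104
Sensible, products 25→70.5 °C: 101.37 kJ/s
Q = ΔH = 81.083 kJ/s = 81.083 kW
Heat supplied = 291.9 MJ/h

Q_in = 292 MJ/h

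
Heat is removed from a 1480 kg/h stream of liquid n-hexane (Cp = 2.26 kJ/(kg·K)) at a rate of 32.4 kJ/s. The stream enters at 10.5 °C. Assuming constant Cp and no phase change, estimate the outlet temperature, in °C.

Q = 32.4 kJ/s = 116640 kJ/h
ΔT = Q/(ṁ·Cp) = 116640/(1480×2.26) = 34.872 K
T_out = 10.5 − 34.872 = -24.372 °C

T_out = -24.4 °C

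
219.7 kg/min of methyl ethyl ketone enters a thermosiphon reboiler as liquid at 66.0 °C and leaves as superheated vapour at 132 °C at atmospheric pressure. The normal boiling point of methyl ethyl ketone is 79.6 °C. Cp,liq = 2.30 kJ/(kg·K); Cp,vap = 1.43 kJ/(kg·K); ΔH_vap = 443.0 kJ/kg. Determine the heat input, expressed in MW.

Q = 2.01 MW

liquid 66.0→79.6 °C: 31.28 kJ/kg
vaporisation at 79.6 °C: 443 kJ/kg
vapour 79.6→132 °C: 74.932 kJ/kg
Δh = 31.28 + 443 + 74.932 = 549.21 kJ/kg
Q = ṁ·Δh = 219.7 kg/min × 549.21 kJ/kg = 120660 kJ/min
|Q| = 2011 kW = 2.011 MW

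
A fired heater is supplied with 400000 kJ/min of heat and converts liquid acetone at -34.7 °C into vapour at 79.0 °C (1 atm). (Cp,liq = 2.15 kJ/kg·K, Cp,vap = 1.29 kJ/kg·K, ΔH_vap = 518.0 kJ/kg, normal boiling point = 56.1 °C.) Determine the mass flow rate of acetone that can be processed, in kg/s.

ṁ = 8.98 kg/s

Δh = 2.15×(56.1−-34.7) + 518.0 + 1.29×(79.0−56.1) = 742.76 kJ/kg
Q = 400000 kJ/min = 6666.7 kJ/s = 6666.7 kJ/s
ṁ = Q/Δh = 6666.7 / 742.76 = 8.9755 kg/s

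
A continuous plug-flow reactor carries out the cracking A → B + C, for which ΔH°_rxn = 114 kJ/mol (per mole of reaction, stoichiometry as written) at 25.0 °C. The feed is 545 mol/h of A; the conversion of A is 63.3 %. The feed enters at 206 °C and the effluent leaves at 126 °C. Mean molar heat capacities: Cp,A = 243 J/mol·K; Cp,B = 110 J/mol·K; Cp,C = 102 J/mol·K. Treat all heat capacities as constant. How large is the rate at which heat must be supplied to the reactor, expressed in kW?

Q_in = 7.68 kW

Extent of reaction ξ = 0.633 × 545 = 344.99 mol/h
Reaction term: ξ·ΔH°_rxn = 344.99 × 114 = 39328 kJ/h
Sensible, feed 206→25 °C: -23971 kJ/h
Outlet flows (mol/h): A 200.01, B 344.99, C 344.99
Sensible, products 25→126 °C: 12296 kJ/h
Q = ΔH = 27653 kJ/h = 7.6815 kW
Heat supplied = 7.6815 kW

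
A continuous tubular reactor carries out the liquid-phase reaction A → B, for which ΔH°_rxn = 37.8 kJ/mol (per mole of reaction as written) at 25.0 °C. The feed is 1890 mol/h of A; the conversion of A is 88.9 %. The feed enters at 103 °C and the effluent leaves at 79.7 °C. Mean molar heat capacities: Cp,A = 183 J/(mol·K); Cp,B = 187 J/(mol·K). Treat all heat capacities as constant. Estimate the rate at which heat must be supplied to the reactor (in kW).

Extent of reaction ξ = 0.889 × 1890 = 1680.2 mol/h
Reaction term: ξ·ΔH°_rxn = 1680.2 × 37.8 = 63512 kJ/h
Sensible, feed 103→25 °C: -26978 kJ/h
Outlet flows (mol/h): A 209.79, B 1680.2
Sensible, products 25→79.7 °C: 19287 kJ/h
Q = ΔH = 55821 kJ/h = 15.506 kW
Heat supplied = 15.506 kW

Q_in = 15.5 kW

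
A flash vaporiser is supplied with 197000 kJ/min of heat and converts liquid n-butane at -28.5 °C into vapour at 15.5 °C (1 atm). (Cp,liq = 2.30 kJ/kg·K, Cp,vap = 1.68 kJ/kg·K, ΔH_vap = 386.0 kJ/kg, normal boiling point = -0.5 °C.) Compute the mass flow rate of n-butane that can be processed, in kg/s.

ṁ = 6.88 kg/s

Δh = 2.30×(-0.5−-28.5) + 386.0 + 1.68×(15.5−-0.5) = 477.28 kJ/kg
Q = 197000 kJ/min = 3283.3 kJ/s = 3283.3 kJ/s
ṁ = Q/Δh = 3283.3 / 477.28 = 6.8793 kg/s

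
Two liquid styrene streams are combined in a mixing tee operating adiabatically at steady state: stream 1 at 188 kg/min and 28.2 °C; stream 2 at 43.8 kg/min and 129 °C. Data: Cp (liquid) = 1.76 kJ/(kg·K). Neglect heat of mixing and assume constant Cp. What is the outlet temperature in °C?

T_out = 47.2 °C

No heat crosses the boundary, so H_out = H_in.
Σ ṁᵢCp,ᵢTᵢ = 188×1.76×28.2 + 43.8×1.76×129 = 19275
Σ ṁᵢCp,ᵢ = 188×1.76 + 43.8×1.76 = 407.97
T_out = 19275 / 407.97 = 47.247 °C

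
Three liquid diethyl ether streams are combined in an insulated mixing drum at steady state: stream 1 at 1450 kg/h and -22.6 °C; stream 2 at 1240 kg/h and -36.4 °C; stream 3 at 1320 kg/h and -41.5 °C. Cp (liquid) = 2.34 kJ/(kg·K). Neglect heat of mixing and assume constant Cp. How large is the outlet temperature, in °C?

No heat crosses the boundary, so H_out = H_in.
T_out = Σ ṁᵢCp,ᵢTᵢ / Σ ṁᵢCp,ᵢ
      = -310490 / 9383.4 = -33.089 °C

T_out = -33.1 °C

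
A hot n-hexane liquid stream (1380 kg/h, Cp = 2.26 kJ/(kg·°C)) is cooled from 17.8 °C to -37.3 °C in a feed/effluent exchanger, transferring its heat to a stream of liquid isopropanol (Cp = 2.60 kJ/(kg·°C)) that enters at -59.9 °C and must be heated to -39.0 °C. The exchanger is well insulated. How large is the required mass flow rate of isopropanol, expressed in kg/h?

ṁ_c = 3160 kg/h

Heat released by hot stream: Q = 1380 × 2.26 × (17.8 − -37.3) = 171850 kJ/h
Energy balance on cold side (adiabatic exchanger): Q = ṁ_c·Cp_c·(T_c,out − T_c,in)
ṁ_c = 171850 / [2.60 × (-39.0 − -59.9)] = 3162.4 kg/h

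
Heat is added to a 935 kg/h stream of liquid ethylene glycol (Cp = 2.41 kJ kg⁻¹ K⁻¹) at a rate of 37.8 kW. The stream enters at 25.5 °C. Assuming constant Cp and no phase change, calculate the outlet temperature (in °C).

T_out = 85.9 °C

Q = 37.8 kW = 136080 kJ/h
ΔT = Q/(ṁ·Cp) = 136080/(935×2.41) = 60.39 K
T_out = 25.5 + 60.39 = 85.89 °C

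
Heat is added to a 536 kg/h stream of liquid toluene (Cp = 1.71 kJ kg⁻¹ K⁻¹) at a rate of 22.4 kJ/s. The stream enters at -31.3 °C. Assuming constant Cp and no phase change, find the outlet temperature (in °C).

T_out = 56.7 °C

Q = 22.4 kJ/s = 80640 kJ/h
ΔT = Q/(ṁ·Cp) = 80640/(536×1.71) = 87.981 K
T_out = -31.3 + 87.981 = 56.681 °C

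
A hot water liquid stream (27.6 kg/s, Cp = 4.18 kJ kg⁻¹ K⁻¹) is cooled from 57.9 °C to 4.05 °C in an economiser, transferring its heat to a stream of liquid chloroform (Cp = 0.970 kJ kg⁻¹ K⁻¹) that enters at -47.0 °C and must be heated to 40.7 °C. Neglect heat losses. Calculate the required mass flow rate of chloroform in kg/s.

ṁ_c = 73.0 kg/s

Heat released by hot stream: Q = 27.6 × 4.18 × (57.9 − 4.05) = 6212.6 kJ/s
Energy balance on cold side (adiabatic exchanger): Q = ṁ_c·Cp_c·(T_c,out − T_c,in)
ṁ_c = 6212.6 / [0.970 × (40.7 − -47.0)] = 73.03 kg/s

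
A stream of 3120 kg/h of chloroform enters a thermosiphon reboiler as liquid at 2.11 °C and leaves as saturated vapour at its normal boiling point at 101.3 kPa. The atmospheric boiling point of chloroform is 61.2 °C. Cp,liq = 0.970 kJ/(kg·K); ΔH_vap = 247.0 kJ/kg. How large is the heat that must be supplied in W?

liquid 2.11→61.2 °C: 57.317 kJ/kg
vaporisation at 61.2 °C: 247 kJ/kg
Δh = 57.317 + 247 = 304.32 kJ/kg
Q = ṁ·Δh = 3120 kg/h × 304.32 kJ/kg = 949470 kJ/h
|Q| = 263.74 kW = 263740 W

Q = 264000 W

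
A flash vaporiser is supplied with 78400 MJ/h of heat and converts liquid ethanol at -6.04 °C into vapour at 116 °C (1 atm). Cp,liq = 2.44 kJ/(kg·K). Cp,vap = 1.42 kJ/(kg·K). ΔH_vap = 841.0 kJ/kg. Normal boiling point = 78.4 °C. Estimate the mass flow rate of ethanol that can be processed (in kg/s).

ṁ = 19.8 kg/s

Δh = 2.44×(78.4−-6.04) + 841.0 + 1.42×(116−78.4) = 1100.4 kJ/kg
Q = 78400 MJ/h = 21778 kJ/s = 21778 kJ/s
ṁ = Q/Δh = 21778 / 1100.4 = 19.79 kg/s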